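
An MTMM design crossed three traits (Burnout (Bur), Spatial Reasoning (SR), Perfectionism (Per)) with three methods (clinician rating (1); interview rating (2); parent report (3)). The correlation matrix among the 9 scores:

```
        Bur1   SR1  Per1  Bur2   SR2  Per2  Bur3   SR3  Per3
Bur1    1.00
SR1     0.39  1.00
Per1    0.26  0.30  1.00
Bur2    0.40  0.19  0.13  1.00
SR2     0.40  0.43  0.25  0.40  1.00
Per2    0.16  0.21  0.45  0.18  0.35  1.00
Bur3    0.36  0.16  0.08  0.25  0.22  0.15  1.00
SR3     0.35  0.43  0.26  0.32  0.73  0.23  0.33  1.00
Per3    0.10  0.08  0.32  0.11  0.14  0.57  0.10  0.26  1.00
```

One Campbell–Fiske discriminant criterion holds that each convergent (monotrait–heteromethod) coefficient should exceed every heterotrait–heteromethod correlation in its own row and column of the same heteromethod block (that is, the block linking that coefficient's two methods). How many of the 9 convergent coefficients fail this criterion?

2

Convergent coefficients and their comparison sets:
Bur (methods 1·2): 0.40 vs {0.40, 0.19, 0.16, 0.13} → fail.
Bur (methods 1·3): 0.36 vs {0.35, 0.16, 0.10, 0.08} → pass.
Bur (methods 2·3): 0.25 vs {0.32, 0.22, 0.11, 0.15} → fail.
SR (methods 1·2): 0.43 vs {0.19, 0.40, 0.21, 0.25} → pass.
SR (methods 1·3): 0.43 vs {0.16, 0.35, 0.08, 0.26} → pass.
SR (methods 2·3): 0.73 vs {0.22, 0.32, 0.14, 0.23} → pass.
Per (methods 1·2): 0.45 vs {0.13, 0.16, 0.25, 0.21} → pass.
Per (methods 1·3): 0.32 vs {0.08, 0.10, 0.26, 0.08} → pass.
Per (methods 2·3): 0.57 vs {0.15, 0.11, 0.23, 0.14} → pass.
2 of 9 fail.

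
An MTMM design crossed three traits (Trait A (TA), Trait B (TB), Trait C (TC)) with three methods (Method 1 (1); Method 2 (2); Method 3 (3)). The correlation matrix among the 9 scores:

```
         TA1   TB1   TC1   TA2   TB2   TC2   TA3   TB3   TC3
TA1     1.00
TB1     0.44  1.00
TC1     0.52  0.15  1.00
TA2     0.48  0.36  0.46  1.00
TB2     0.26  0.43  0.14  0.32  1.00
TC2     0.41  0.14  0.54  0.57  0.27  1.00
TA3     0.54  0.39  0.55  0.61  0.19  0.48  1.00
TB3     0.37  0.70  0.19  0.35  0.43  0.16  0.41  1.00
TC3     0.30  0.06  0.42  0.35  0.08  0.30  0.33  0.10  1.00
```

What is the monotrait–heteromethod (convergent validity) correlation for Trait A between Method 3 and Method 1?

Same trait (TA), different methods: r(TA3, TA1) = 0.54.

0.54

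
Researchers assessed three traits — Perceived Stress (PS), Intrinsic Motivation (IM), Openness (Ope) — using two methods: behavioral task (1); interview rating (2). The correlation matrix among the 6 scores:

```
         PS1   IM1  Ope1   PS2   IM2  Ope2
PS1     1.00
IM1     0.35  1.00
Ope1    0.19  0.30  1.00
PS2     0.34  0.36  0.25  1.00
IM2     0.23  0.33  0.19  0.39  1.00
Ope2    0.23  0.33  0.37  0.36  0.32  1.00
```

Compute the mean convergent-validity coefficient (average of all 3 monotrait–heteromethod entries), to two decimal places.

Convergent values: 0.34, 0.33, 0.37; mean = 1.04/3 = 0.35.

0.35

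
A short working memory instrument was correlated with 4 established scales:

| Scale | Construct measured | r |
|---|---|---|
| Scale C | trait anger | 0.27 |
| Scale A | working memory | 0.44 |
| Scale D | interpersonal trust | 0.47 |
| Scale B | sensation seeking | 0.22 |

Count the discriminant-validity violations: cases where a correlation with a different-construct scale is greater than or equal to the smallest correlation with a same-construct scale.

1

Convergent (same construct = working memory): Scale A.
Smallest convergent = 0.44. Discriminant values: 0.27, 0.47, 0.22; count ≥ 0.44 → 1.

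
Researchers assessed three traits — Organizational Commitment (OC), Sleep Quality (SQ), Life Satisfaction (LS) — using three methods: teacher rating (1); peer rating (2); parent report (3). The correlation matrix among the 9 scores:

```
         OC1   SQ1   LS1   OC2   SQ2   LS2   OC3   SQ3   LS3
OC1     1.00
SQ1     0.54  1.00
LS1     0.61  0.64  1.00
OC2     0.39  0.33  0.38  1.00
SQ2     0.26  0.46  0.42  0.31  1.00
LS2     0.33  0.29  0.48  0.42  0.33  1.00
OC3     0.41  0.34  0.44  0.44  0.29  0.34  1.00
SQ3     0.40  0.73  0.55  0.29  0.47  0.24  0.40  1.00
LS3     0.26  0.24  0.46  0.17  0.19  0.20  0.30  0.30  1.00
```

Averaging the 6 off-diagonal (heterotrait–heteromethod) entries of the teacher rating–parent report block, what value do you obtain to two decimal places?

0.37

HTHM values (method 1 × method 3): 0.40, 0.26, 0.34, 0.24, 0.44, 0.55; mean = 2.23/6 = 0.37.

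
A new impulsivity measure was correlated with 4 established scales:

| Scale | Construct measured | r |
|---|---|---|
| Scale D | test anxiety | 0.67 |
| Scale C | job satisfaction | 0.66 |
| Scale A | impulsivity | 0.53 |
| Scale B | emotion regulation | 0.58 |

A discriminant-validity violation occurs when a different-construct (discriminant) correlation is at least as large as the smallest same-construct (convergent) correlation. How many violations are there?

Convergent (same construct = impulsivity): Scale A.
Smallest convergent = 0.53. Discriminant values: 0.67, 0.66, 0.58; count ≥ 0.53 → 3.

3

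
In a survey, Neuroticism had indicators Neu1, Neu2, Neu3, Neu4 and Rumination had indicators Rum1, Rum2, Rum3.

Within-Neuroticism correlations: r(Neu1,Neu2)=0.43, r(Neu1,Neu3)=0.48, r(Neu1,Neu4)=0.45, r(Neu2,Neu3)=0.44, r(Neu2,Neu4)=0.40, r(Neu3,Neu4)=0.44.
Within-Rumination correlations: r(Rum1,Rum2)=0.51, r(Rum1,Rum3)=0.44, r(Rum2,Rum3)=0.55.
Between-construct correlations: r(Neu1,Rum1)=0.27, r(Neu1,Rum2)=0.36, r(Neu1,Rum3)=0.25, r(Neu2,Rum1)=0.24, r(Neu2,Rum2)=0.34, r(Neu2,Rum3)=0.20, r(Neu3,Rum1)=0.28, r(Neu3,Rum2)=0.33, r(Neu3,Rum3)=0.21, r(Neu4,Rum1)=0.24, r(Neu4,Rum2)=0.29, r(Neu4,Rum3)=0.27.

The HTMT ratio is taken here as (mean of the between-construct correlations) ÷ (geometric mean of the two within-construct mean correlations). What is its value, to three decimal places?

0.583

Mean heterotrait r = 3.28/12 = 0.2733.
Mean within-Neu = 2.64/6 = 0.4400; mean within-Rum = 1.50/3 = 0.5000.
Geometric mean = √(0.4400 × 0.5000) = 0.4690.
HTMT = 0.2733 / 0.4690 = 0.583.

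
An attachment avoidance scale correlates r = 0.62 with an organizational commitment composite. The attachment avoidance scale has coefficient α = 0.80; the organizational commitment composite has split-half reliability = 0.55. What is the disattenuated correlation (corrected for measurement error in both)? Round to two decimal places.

r_true = r_obs / √(r_xx · r_yy) = 0.62 / √(0.80 × 0.55) = 0.62 / √0.4400 = 0.62 / 0.6633 ≈ 0.93.

0.93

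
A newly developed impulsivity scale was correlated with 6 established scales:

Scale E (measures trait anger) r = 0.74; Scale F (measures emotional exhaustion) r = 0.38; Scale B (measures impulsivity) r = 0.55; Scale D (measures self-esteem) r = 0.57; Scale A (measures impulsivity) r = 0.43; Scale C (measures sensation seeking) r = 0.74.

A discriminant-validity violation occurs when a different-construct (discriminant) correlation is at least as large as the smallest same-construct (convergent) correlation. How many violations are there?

Convergent (same construct = impulsivity): Scale B, Scale A.
Smallest convergent = 0.43. Discriminant values: 0.74, 0.38, 0.57, 0.74; count ≥ 0.43 → 3.

3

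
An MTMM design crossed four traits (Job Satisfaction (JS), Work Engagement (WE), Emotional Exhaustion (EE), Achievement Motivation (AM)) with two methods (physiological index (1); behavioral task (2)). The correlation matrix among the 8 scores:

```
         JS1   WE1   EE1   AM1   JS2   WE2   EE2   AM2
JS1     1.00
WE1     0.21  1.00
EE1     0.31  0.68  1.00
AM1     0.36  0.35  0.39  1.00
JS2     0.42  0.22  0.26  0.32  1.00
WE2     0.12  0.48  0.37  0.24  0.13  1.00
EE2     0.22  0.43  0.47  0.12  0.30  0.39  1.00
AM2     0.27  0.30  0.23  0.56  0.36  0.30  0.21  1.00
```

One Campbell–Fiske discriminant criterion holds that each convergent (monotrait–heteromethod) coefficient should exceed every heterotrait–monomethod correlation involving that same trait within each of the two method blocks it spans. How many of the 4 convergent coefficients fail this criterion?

2

Convergent coefficients and their comparison sets:
JS (methods 1·2): 0.42 vs {0.21, 0.13, 0.31, 0.30, 0.36, 0.36} → pass.
WE (methods 1·2): 0.48 vs {0.21, 0.13, 0.68, 0.39, 0.35, 0.30} → fail.
EE (methods 1·2): 0.47 vs {0.31, 0.30, 0.68, 0.39, 0.39, 0.21} → fail.
AM (methods 1·2): 0.56 vs {0.36, 0.36, 0.35, 0.30, 0.39, 0.21} → pass.
2 of 4 fail.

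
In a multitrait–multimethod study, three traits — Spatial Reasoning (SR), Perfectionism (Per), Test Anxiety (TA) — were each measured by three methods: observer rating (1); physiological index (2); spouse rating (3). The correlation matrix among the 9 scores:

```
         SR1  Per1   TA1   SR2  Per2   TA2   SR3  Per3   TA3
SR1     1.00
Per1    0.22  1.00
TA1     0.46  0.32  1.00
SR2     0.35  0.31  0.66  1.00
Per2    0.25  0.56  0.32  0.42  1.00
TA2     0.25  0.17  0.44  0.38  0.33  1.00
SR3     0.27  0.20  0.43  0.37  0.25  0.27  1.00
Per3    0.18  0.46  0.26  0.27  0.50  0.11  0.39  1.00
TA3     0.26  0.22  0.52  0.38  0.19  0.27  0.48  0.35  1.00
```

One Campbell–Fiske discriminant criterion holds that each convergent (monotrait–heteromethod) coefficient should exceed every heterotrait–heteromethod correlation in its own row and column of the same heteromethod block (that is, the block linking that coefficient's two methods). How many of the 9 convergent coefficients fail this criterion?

5

Each convergent coefficient versus the relevant comparison correlations:
SR (methods 1·2): 0.35 vs {0.25, 0.31, 0.25, 0.66} → fail.
SR (methods 1·3): 0.27 vs {0.18, 0.20, 0.26, 0.43} → fail.
SR (methods 2·3): 0.37 vs {0.27, 0.25, 0.38, 0.27} → fail.
Per (methods 1·2): 0.56 vs {0.31, 0.25, 0.17, 0.32} → pass.
Per (methods 1·3): 0.46 vs {0.20, 0.18, 0.22, 0.26} → pass.
Per (methods 2·3): 0.50 vs {0.25, 0.27, 0.19, 0.11} → pass.
TA (methods 1·2): 0.44 vs {0.66, 0.25, 0.32, 0.17} → fail.
TA (methods 1·3): 0.52 vs {0.43, 0.26, 0.26, 0.22} → pass.
TA (methods 2·3): 0.27 vs {0.27, 0.38, 0.11, 0.19} → fail.
5 of 9 fail.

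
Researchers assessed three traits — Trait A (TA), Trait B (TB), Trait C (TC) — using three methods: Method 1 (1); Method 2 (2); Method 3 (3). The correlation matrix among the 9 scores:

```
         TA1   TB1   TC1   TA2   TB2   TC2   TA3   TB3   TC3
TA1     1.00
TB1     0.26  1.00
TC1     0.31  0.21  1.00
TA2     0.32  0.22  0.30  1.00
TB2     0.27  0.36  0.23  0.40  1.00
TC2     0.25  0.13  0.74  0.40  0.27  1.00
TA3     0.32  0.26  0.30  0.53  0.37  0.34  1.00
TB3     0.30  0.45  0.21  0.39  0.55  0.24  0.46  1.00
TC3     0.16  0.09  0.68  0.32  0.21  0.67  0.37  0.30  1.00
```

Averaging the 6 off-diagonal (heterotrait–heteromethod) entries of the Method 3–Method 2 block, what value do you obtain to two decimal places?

HTHM values (method 3 × method 2): 0.37, 0.34, 0.39, 0.24, 0.32, 0.21; mean = 1.87/6 = 0.31.

0.31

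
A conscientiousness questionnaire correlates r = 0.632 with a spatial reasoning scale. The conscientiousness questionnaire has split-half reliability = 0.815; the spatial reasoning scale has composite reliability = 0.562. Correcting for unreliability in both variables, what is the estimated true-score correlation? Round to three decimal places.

r_true = r_obs / √(r_xx · r_yy) = 0.632 / √(0.815 × 0.562) = 0.632 / √0.458030 = 0.632 / 0.6768 ≈ 0.934.

0.934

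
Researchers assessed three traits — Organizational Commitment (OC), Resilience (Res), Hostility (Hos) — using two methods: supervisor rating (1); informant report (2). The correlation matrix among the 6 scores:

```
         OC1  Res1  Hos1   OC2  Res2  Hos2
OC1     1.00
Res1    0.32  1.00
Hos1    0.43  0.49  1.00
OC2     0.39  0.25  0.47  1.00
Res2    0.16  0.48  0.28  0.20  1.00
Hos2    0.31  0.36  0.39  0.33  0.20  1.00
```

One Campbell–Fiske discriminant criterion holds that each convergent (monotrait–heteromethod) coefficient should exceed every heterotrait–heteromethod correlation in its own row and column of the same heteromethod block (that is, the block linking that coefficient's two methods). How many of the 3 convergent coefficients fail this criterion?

Checking each validity diagonal entry against its comparison values:
OC (methods 1·2): 0.39 vs {0.16, 0.25, 0.31, 0.47} → fail.
Res (methods 1·2): 0.48 vs {0.25, 0.16, 0.36, 0.28} → pass.
Hos (methods 1·2): 0.39 vs {0.47, 0.31, 0.28, 0.36} → fail.
2 of 3 fail.

2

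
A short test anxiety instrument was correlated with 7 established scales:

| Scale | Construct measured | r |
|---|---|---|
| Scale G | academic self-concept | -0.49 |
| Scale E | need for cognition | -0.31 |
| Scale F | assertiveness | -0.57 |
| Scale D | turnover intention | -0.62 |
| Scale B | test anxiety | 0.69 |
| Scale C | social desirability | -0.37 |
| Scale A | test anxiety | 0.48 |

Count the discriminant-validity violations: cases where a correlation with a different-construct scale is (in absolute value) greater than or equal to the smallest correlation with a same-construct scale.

3

Convergent (same construct = test anxiety): Scale B, Scale A.
Smallest convergent = 0.48. Discriminant |r|: 0.49, 0.31, 0.57, 0.62, 0.37; count ≥ 0.48 → 3.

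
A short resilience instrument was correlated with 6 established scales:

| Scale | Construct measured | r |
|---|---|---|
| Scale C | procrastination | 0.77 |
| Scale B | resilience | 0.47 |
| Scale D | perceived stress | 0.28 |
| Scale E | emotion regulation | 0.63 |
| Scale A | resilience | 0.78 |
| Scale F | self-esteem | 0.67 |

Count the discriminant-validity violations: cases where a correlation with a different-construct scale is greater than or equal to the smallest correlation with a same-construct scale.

Convergent (same construct = resilience): Scale B, Scale A.
Smallest convergent = 0.47. Discriminant values: 0.77, 0.28, 0.63, 0.67; count ≥ 0.47 → 3.

3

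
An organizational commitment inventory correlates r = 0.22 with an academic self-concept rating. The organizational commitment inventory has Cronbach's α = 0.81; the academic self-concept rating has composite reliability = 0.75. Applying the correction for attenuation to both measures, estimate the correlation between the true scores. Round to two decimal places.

0.28

r_true = r_obs / √(r_xx · r_yy) = 0.22 / √(0.81 × 0.75) = 0.22 / √0.6075 = 0.22 / 0.7794 ≈ 0.28.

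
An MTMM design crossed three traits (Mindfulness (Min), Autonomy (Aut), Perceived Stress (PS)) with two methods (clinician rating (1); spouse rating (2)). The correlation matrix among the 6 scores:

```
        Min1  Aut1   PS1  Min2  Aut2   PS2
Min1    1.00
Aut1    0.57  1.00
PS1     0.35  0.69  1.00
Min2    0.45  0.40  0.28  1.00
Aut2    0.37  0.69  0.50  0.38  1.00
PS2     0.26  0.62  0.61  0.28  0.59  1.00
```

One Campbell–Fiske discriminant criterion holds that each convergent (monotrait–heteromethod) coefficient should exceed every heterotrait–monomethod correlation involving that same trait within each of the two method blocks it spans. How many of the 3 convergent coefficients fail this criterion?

3

Convergent coefficients and their comparison sets:
Min (methods 1·2): 0.45 vs {0.57, 0.38, 0.35, 0.28} → fail.
Aut (methods 1·2): 0.69 vs {0.57, 0.38, 0.69, 0.59} → fail.
PS (methods 1·2): 0.61 vs {0.35, 0.28, 0.69, 0.59} → fail.
3 of 3 fail.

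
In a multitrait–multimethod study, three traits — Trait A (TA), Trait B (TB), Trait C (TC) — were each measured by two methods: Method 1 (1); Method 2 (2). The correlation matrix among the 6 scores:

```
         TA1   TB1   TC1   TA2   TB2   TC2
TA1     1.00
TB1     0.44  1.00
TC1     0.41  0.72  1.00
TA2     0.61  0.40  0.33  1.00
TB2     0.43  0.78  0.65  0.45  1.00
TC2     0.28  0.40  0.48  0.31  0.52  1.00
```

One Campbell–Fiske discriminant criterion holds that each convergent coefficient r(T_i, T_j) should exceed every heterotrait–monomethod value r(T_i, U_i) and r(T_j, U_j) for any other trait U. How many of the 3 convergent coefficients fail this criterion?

Convergent coefficients and their comparison sets:
TA (methods 1·2): 0.61 vs {0.44, 0.45, 0.41, 0.31} → pass.
TB (methods 1·2): 0.78 vs {0.44, 0.45, 0.72, 0.52} → pass.
TC (methods 1·2): 0.48 vs {0.41, 0.31, 0.72, 0.52} → fail.
1 of 3 fail.

1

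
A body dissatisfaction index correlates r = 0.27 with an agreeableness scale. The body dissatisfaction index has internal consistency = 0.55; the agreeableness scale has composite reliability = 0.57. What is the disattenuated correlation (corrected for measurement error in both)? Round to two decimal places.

0.48

r_true = r_obs / √(r_xx · r_yy) = 0.27 / √(0.55 × 0.57) = 0.27 / √0.3135 = 0.27 / 0.5599 ≈ 0.48.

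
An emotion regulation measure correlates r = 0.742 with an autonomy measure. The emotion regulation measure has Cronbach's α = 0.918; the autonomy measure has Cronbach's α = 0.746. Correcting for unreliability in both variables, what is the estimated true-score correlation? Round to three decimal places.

0.897

r_true = r_obs / √(r_xx · r_yy) = 0.742 / √(0.918 × 0.746) = 0.742 / √0.684828 = 0.742 / 0.8275 ≈ 0.897.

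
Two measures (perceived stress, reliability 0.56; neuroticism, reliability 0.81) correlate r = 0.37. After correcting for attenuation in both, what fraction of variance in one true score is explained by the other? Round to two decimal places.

Disattenuated r = 0.37 / √(0.56 × 0.81) = 0.37 / 0.6735 = 0.5494.
Shared true-score variance = 0.5494² = 0.3018 ≈ 0.30.

0.30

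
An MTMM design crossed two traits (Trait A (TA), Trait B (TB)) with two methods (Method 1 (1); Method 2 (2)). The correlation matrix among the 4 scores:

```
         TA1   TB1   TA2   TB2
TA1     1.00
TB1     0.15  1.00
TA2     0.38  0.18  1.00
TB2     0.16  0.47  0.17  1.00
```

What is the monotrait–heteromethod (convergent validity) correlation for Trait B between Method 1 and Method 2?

0.47

Same trait (TB), different methods: r(TB1, TB2) = 0.47.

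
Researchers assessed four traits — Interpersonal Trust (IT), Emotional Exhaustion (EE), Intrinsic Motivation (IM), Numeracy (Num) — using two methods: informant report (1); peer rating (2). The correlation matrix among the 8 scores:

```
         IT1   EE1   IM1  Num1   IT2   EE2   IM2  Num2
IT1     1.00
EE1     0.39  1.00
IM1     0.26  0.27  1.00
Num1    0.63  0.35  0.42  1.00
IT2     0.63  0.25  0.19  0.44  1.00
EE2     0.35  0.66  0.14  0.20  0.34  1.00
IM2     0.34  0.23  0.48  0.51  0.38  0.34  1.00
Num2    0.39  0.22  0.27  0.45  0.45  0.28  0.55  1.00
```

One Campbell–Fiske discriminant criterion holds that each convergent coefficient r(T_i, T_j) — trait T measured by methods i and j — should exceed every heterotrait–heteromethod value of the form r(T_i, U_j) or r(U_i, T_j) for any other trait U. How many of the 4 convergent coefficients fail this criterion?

2

Convergent coefficients and their comparison sets:
IT (methods 1·2): 0.63 vs {0.35, 0.25, 0.34, 0.19, 0.39, 0.44} → pass.
EE (methods 1·2): 0.66 vs {0.25, 0.35, 0.23, 0.14, 0.22, 0.20} → pass.
IM (methods 1·2): 0.48 vs {0.19, 0.34, 0.14, 0.23, 0.27, 0.51} → fail.
Num (methods 1·2): 0.45 vs {0.44, 0.39, 0.20, 0.22, 0.51, 0.27} → fail.
2 of 4 fail.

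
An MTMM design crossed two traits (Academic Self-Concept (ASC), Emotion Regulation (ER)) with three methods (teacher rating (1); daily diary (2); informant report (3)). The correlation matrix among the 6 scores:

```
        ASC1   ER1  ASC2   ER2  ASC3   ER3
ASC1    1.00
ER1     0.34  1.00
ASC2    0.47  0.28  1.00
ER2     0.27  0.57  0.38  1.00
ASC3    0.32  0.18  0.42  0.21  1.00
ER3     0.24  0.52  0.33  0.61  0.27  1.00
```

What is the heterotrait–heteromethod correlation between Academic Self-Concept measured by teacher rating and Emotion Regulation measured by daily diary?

0.27

Different traits and methods: r(ASC1, ER2) = 0.27.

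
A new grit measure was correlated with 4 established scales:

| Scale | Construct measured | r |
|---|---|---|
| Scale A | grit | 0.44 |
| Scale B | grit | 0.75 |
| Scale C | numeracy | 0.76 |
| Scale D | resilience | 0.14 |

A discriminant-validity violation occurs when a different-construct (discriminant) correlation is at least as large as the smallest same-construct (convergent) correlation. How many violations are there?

1

Convergent (same construct = grit): Scale A, Scale B.
Smallest convergent = 0.44. Discriminant values: 0.76, 0.14; count ≥ 0.44 → 1.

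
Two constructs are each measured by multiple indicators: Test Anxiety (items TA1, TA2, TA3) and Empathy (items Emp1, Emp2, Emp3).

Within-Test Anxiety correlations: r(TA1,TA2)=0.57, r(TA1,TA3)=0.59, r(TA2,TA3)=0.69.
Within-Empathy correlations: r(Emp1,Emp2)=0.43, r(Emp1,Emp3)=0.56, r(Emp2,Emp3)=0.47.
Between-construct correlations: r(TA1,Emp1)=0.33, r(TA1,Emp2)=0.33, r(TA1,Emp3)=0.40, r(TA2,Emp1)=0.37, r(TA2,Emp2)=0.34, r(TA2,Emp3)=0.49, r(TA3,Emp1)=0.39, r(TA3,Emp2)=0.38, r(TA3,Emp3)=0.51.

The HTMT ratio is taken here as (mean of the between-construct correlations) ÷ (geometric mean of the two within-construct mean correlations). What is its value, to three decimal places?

0.718

Between-construct mean = 3.54/9 = 0.3933.
Mean within-TA = 1.85/3 = 0.6167; mean within-Emp = 1.46/3 = 0.4867.
Geometric mean = √(0.6167 × 0.4867) = 0.5479.
HTMT = 0.3933 / 0.5479 = 0.718.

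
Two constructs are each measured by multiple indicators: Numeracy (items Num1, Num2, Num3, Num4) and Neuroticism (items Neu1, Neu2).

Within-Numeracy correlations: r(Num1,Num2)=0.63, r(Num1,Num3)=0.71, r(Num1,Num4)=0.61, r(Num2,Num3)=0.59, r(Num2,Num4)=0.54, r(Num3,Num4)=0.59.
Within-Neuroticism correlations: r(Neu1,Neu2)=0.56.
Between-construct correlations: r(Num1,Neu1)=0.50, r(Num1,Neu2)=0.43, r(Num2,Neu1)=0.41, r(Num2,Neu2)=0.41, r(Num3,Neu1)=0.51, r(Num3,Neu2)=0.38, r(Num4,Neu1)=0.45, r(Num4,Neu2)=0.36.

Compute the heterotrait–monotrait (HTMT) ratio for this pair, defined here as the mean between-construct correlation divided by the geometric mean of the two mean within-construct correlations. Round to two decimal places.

Between-construct mean = 3.45/8 = 0.4313.
Mean within-Num = 3.67/6 = 0.6117; mean within-Neu = 0.56/1 = 0.5600.
Geometric mean = √(0.6117 × 0.5600) = 0.5853.
HTMT = 0.4313 / 0.5853 = 0.74.

0.74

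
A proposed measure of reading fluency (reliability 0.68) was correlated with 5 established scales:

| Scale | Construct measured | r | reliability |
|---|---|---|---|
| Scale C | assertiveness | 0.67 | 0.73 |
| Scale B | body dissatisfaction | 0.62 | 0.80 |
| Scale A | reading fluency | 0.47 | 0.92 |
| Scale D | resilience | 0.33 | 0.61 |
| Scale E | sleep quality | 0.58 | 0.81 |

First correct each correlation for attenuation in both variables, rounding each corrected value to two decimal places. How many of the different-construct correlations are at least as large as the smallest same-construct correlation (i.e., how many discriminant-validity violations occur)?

3

Disattenuated r (r / √(r_scale · r_new)):
  Scale C (disc): 0.67 / √(0.73·0.68) = 0.95
  Scale B (disc): 0.62 / √(0.80·0.68) = 0.84
  Scale A (conv): 0.47 / √(0.92·0.68) = 0.59
  Scale D (disc): 0.33 / √(0.61·0.68) = 0.51
  Scale E (disc): 0.58 / √(0.81·0.68) = 0.78
Smallest convergent = 0.59. Discriminant values: 0.95, 0.84, 0.51, 0.78; count ≥ 0.59 → 3.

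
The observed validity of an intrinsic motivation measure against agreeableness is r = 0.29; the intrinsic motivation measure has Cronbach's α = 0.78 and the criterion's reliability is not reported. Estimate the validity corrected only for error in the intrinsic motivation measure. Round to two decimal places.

Single correction: r_c = r_obs / √r_xx = 0.29 / √0.78 = 0.29 / 0.8832 ≈ 0.33.

0.33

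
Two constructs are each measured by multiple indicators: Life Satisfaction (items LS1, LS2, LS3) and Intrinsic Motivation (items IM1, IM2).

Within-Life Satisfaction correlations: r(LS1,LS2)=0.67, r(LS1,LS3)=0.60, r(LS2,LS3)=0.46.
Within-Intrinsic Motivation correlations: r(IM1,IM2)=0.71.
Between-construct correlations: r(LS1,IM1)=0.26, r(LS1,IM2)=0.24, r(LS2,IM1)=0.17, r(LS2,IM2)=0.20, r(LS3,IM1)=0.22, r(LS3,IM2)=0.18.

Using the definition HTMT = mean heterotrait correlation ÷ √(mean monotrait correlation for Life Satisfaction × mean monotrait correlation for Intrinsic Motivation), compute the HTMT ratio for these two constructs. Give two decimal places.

Mean heterotrait r = 1.27/6 = 0.2117.
Mean within-LS = 1.73/3 = 0.5767; mean within-IM = 0.71/1 = 0.7100.
Geometric mean = √(0.5767 × 0.7100) = 0.6399.
HTMT = 0.2117 / 0.6399 = 0.33.

0.33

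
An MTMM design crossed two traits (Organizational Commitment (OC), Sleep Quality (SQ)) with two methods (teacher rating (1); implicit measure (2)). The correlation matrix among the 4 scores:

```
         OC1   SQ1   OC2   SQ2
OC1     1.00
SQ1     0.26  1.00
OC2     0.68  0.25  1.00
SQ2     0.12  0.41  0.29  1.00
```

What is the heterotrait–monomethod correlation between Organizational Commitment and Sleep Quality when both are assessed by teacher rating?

Different traits, same method: r(OC1, SQ1) = 0.26.

0.26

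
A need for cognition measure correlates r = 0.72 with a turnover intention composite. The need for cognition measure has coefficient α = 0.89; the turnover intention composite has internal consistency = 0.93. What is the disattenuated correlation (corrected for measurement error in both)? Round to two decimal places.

0.79

r_true = r_obs / √(r_xx · r_yy) = 0.72 / √(0.89 × 0.93) = 0.72 / √0.8277 = 0.72 / 0.9098 ≈ 0.79.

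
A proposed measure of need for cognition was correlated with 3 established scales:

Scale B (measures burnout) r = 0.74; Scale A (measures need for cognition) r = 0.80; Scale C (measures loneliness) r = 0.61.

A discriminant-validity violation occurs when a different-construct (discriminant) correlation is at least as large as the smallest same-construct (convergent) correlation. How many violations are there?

Convergent (same construct = need for cognition): Scale A.
Smallest convergent = 0.80. Discriminant values: 0.74, 0.61; count ≥ 0.80 → 0.

0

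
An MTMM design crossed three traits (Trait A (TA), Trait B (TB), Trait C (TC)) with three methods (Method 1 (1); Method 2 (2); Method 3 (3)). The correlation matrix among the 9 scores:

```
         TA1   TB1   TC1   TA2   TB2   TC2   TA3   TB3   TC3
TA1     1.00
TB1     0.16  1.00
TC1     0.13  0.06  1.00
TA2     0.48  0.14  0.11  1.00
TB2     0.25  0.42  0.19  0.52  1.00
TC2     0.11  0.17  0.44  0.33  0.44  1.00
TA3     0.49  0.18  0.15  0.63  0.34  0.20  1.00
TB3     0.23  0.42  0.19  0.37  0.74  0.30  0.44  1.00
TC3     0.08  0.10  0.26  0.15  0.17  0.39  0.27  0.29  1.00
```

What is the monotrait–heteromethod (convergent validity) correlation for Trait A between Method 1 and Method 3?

0.49

Same trait (TA), different methods: r(TA1, TA3) = 0.49.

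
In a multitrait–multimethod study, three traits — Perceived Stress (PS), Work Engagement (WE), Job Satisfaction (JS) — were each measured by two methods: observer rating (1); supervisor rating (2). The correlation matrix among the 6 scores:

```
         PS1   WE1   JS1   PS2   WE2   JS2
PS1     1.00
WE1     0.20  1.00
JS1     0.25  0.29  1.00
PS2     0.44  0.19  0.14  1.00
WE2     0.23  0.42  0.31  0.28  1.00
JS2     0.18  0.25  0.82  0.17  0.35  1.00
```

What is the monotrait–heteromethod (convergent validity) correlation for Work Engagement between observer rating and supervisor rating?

0.42

Same trait (WE), different methods: r(WE1, WE2) = 0.42.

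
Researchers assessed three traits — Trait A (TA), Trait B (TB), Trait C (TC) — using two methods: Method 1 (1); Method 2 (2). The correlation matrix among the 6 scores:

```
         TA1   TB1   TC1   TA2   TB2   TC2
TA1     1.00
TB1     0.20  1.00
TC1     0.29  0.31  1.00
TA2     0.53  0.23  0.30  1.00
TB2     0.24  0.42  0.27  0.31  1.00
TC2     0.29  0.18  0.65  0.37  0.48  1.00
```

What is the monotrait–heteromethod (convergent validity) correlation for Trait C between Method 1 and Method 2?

Same trait (TC), different methods: r(TC1, TC2) = 0.65.

0.65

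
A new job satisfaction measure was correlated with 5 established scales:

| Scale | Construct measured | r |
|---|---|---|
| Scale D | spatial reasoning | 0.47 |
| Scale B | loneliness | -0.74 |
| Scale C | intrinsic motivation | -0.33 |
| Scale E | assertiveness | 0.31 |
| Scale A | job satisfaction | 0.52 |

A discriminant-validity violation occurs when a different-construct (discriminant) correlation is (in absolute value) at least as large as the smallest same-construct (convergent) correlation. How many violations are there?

Convergent (same construct = job satisfaction): Scale A.
Smallest convergent = 0.52. Discriminant |r|: 0.47, 0.74, 0.33, 0.31; count ≥ 0.52 → 1.

1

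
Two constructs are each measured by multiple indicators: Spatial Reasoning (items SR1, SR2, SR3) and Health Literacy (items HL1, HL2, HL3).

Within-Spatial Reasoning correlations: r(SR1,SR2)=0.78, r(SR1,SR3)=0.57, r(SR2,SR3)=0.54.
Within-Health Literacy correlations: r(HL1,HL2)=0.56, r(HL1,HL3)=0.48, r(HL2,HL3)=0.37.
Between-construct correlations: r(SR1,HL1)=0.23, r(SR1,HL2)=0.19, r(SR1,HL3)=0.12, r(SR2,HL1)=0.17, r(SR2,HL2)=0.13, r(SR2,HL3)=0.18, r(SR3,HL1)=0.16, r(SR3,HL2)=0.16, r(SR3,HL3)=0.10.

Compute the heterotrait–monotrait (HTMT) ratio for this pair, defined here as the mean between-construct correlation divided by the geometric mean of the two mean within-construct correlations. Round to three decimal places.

0.294

Mean heterotrait r = 1.44/9 = 0.1600.
Mean within-SR = 1.89/3 = 0.6300; mean within-HL = 1.41/3 = 0.4700.
Geometric mean = √(0.6300 × 0.4700) = 0.5442.
HTMT = 0.1600 / 0.5442 = 0.294.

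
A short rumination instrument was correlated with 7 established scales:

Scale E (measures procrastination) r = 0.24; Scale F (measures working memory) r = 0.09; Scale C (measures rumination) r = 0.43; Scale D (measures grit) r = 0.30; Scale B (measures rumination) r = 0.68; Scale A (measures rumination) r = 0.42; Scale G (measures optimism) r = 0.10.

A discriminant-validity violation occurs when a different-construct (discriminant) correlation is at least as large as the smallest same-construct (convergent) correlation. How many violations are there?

0

Convergent (same construct = rumination): Scale C, Scale B, Scale A.
Smallest convergent = 0.42. Discriminant values: 0.24, 0.09, 0.30, 0.10; count ≥ 0.42 → 0.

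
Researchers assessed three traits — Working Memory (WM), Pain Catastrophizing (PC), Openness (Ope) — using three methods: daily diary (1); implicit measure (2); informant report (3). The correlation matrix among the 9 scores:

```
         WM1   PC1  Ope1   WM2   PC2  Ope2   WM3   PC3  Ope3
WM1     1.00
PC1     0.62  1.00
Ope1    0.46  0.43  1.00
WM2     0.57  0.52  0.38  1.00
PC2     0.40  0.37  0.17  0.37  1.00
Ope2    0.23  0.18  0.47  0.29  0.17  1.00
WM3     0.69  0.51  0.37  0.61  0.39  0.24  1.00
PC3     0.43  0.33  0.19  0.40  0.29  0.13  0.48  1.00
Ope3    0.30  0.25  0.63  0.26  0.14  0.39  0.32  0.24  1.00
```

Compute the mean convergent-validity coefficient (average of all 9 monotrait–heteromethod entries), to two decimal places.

Convergent values: 0.57, 0.69, 0.61, 0.37, 0.33, 0.29, 0.47, 0.63, 0.39; mean = 4.35/9 = 0.48.

0.48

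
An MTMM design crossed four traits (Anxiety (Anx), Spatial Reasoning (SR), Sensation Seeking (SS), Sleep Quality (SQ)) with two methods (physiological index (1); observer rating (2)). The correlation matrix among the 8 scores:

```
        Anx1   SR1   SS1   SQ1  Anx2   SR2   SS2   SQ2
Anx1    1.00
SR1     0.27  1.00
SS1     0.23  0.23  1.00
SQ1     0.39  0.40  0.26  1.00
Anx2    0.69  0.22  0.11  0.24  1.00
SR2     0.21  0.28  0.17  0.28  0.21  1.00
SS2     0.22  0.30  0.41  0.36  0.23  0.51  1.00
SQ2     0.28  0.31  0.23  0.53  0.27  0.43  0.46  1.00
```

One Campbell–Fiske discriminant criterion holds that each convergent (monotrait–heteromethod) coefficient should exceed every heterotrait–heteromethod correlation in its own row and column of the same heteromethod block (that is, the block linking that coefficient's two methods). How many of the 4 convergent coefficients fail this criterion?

Checking each validity diagonal entry against its comparison values:
Anx (methods 1·2): 0.69 vs {0.21, 0.22, 0.22, 0.11, 0.28, 0.24} → pass.
SR (methods 1·2): 0.28 vs {0.22, 0.21, 0.30, 0.17, 0.31, 0.28} → fail.
SS (methods 1·2): 0.41 vs {0.11, 0.22, 0.17, 0.30, 0.23, 0.36} → pass.
SQ (methods 1·2): 0.53 vs {0.24, 0.28, 0.28, 0.31, 0.36, 0.23} → pass.
1 of 4 fail.

1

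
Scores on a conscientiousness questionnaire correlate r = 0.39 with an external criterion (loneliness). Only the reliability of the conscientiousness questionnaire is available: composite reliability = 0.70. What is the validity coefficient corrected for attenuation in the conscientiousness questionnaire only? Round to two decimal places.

0.47

Single correction: r_c = r_obs / √r_xx = 0.39 / √0.70 = 0.39 / 0.8367 ≈ 0.47.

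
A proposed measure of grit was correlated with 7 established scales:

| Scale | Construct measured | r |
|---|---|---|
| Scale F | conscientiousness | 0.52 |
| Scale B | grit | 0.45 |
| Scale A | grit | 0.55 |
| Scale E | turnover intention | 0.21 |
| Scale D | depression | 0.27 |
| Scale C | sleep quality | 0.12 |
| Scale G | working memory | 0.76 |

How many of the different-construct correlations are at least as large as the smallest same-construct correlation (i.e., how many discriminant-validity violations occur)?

2

Convergent (same construct = grit): Scale B, Scale A.
Smallest convergent = 0.45. Discriminant values: 0.52, 0.21, 0.27, 0.12, 0.76; count ≥ 0.45 → 2.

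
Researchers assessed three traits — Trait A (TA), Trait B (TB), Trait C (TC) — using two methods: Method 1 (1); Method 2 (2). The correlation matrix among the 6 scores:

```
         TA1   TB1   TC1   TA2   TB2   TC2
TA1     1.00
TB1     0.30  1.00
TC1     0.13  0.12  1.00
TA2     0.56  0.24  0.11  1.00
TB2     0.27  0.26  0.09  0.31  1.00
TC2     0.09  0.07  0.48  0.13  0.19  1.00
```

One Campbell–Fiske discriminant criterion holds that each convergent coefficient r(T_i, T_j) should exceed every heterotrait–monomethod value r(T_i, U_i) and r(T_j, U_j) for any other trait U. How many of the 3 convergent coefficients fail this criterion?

Checking each validity diagonal entry against its comparison values:
TA (methods 1·2): 0.56 vs {0.30, 0.31, 0.13, 0.13} → pass.
TB (methods 1·2): 0.26 vs {0.30, 0.31, 0.12, 0.19} → fail.
TC (methods 1·2): 0.48 vs {0.13, 0.13, 0.12, 0.19} → pass.
1 of 3 fail.

1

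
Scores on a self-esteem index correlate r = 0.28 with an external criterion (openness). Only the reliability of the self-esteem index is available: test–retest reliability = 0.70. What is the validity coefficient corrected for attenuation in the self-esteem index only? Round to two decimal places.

Single correction: r_c = r_obs / √r_xx = 0.28 / √0.70 = 0.28 / 0.8367 ≈ 0.33.

0.33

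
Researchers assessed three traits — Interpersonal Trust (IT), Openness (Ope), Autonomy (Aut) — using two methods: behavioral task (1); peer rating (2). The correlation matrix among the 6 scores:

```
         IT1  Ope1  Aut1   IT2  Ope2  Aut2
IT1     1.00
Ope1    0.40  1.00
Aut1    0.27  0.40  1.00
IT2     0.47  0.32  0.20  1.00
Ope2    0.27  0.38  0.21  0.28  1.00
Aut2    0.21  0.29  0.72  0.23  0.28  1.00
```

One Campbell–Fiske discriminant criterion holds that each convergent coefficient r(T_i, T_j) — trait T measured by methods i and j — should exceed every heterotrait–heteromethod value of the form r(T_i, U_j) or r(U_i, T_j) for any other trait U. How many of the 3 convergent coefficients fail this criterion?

0

Checking each validity diagonal entry against its comparison values:
IT (methods 1·2): 0.47 vs {0.27, 0.32, 0.21, 0.20} → pass.
Ope (methods 1·2): 0.38 vs {0.32, 0.27, 0.29, 0.21} → pass.
Aut (methods 1·2): 0.72 vs {0.20, 0.21, 0.21, 0.29} → pass.
0 of 3 fail.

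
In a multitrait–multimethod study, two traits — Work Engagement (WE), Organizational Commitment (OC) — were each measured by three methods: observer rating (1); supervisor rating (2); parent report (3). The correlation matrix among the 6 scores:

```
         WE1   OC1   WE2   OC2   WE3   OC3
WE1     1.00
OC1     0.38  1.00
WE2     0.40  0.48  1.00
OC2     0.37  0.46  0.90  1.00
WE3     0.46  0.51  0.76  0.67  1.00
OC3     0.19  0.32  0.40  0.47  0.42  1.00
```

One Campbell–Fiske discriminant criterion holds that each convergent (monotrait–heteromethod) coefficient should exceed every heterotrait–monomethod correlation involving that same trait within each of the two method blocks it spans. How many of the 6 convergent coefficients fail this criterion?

Convergent coefficients and their comparison sets:
WE (methods 1·2): 0.40 vs {0.38, 0.90} → fail.
WE (methods 1·3): 0.46 vs {0.38, 0.42} → pass.
WE (methods 2·3): 0.76 vs {0.90, 0.42} → fail.
OC (methods 1·2): 0.46 vs {0.38, 0.90} → fail.
OC (methods 1·3): 0.32 vs {0.38, 0.42} → fail.
OC (methods 2·3): 0.47 vs {0.90, 0.42} → fail.
5 of 6 fail.

5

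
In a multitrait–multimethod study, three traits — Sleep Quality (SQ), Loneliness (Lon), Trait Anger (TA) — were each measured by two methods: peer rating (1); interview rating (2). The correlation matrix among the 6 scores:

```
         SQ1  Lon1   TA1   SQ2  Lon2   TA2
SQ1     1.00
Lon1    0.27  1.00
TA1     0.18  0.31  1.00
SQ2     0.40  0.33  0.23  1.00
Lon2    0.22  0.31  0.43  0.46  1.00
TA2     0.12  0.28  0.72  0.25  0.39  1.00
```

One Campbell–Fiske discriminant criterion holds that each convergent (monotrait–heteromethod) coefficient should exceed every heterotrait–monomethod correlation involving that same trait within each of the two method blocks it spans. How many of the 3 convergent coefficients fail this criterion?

Convergent coefficients and their comparison sets:
SQ (methods 1·2): 0.40 vs {0.27, 0.46, 0.18, 0.25} → fail.
Lon (methods 1·2): 0.31 vs {0.27, 0.46, 0.31, 0.39} → fail.
TA (methods 1·2): 0.72 vs {0.18, 0.25, 0.31, 0.39} → pass.
2 of 3 fail.

2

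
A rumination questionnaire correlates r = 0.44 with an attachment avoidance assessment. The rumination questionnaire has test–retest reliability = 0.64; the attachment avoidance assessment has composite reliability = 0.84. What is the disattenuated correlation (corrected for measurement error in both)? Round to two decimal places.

r_true = r_obs / √(r_xx · r_yy) = 0.44 / √(0.64 × 0.84) = 0.44 / √0.5376 = 0.44 / 0.7332 ≈ 0.60.

0.60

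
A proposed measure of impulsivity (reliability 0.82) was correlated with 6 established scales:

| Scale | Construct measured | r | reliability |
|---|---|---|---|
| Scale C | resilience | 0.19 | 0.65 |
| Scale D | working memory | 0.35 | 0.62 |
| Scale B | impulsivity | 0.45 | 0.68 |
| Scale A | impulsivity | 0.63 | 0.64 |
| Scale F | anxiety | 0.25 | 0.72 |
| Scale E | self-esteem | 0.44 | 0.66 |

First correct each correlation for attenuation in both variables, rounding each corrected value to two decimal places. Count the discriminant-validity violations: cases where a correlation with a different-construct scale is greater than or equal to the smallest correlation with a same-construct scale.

Disattenuated r (r / √(r_scale · r_new)):
  Scale C (disc): 0.19 / √(0.65·0.82) = 0.26
  Scale D (disc): 0.35 / √(0.62·0.82) = 0.49
  Scale B (conv): 0.45 / √(0.68·0.82) = 0.60
  Scale A (conv): 0.63 / √(0.64·0.82) = 0.87
  Scale F (disc): 0.25 / √(0.72·0.82) = 0.33
  Scale E (disc): 0.44 / √(0.66·0.82) = 0.60
Smallest convergent = 0.60. Discriminant values: 0.26, 0.49, 0.33, 0.60; count ≥ 0.60 → 1.

1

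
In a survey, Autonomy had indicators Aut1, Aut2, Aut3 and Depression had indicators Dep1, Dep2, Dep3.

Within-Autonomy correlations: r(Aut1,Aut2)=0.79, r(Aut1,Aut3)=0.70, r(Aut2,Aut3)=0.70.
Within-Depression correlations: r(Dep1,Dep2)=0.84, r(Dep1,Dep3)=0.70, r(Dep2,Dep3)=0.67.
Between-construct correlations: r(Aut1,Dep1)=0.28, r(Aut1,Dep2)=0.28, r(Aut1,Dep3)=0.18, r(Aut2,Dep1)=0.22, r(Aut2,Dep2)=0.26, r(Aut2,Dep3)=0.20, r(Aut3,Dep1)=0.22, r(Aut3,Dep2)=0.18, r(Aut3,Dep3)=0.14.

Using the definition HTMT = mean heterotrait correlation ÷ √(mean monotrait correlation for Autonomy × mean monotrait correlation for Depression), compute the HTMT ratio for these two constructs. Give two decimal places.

Mean between = 1.96/9 = 0.2178.
Mean within-Aut = 2.19/3 = 0.7300; mean within-Dep = 2.21/3 = 0.7367.
Geometric mean = √(0.7300 × 0.7367) = 0.7333.
HTMT = 0.2178 / 0.7333 = 0.30.

0.30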